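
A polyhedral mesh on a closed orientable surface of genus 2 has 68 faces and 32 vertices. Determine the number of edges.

For a closed orientable surface of genus 2, χ = 2 − 2·2 = -2.
E = V + F − (-2) = 32 + 68 − (-2) = 102.

102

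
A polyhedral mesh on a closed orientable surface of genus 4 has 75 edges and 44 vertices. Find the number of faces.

25

For a closed orientable surface of genus 4, χ = 2 − 2·4 = -6.
F = -6 − V + E = -6 − 44 + 75 = 25.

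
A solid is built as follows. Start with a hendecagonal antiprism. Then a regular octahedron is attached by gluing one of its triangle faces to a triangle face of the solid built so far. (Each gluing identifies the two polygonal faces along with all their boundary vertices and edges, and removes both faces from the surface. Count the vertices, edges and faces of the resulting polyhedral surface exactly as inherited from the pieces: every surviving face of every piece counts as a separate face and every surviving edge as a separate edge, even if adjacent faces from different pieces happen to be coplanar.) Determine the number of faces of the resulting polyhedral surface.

A hendecagonal antiprism: V=22, E=44, F=24.
Attach a regular octahedron (V=6, E=12, F=8) along a 3-gon: merge 3 vertices and 3 edges, delete both glued faces → V=25, E=53, F=30.
Check: V − E + F = 25 − 53 + 30 = 2.

30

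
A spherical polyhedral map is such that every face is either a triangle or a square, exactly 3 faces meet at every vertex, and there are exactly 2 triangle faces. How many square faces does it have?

Let x be the number of squares; then F = 2 + x.
Edge–face incidences: 2E = 3·2 + 4·x = 6 + 4x.
Every vertex has degree 3, so 3V = 2E.
Euler: V − E + F = 2 ⇒ (2E)/3 − E + (2 + x) = 2.
Multiply by 6: 2·(2E) − 3·(2E) + 6·(2 + x) = 12, i.e. 12 + 6x − (6 + 4x) = 12.
Collecting terms: 2x + 6 = 12, so 2x = 6, so x = 3.
Then 2E = 6 + 4·3 = 18, so E = 9, V = 2E/3 = 6, F = 2 + 3 = 5.

3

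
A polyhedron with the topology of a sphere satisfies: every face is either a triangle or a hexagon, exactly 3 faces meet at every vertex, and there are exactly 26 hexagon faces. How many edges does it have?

Let x be the number of triangles; then F = 26 + x.
Edge–face incidences: 2E = 6·26 + 3·x = 156 + 3x.
Every vertex has degree 3, so 3V = 2E.
Euler: V − E + F = 2 ⇒ (2E)/3 − E + (26 + x) = 2.
Multiply by 6: 2·(2E) − 3·(2E) + 6·(26 + x) = 12, i.e. 156 + 6x − (156 + 3x) = 12.
Collecting terms: 3x = 12, so x = 4.
Then 2E = 156 + 3·4 = 168, so E = 84, V = 2E/3 = 56, F = 26 + 4 = 30.

84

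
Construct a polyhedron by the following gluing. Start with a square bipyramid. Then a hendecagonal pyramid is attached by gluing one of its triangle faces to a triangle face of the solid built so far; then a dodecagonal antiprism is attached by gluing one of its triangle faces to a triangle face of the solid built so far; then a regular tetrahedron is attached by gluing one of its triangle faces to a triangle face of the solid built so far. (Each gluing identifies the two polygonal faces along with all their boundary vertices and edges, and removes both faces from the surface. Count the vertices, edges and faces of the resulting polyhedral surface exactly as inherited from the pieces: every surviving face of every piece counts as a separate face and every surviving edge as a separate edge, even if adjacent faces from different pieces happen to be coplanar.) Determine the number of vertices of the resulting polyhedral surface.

37

A square bipyramid: V=6, E=12, F=8.
Attach a hendecagonal pyramid (V=12, E=22, F=12) along a 3-gon: merge 3 vertices and 3 edges, delete both glued faces → V=15, E=31, F=18.
Attach a dodecagonal antiprism (V=24, E=48, F=26) along a 3-gon: merge 3 vertices and 3 edges, delete both glued faces → V=36, E=76, F=42.
Attach a regular tetrahedron (V=4, E=6, F=4) along a 3-gon: merge 3 vertices and 3 edges, delete both glued faces → V=37, E=79, F=44.
Check: V − E + F = 37 − 79 + 44 = 2.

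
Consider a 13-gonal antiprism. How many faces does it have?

An antiprism on an n-gon has two n-gon caps and 2n triangles: V = 2·13 = 26, E = 4·13 = 52, F = 2·13 + 2 = 28.

28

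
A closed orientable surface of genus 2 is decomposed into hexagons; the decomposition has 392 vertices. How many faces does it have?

χ = 2 − 2·2 = -2, and every face is a hexagon so 6F = 2E.
V − E + F = -2 with E = 6F/2 gives 392 − (6/2 − 1)·F = -2, so F = 197 and E = 591.

197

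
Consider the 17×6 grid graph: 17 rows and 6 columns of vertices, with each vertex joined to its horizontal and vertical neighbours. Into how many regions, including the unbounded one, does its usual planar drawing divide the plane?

81

The grid has V = 17·6 = 102 vertices and E = 17·5 + 6·16 = 181 edges.
F = 2 − V + E = 2 − 102 + 181 = 81.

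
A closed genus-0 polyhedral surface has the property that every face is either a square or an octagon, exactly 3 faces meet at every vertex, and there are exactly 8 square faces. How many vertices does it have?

16

Let x be the number of octagons; then F = 8 + x.
Edge–face incidences: 2E = 4·8 + 8·x = 32 + 8x.
Every vertex has degree 3, so 3V = 2E.
Euler: V − E + F = 2 ⇒ (2E)/3 − E + (8 + x) = 2.
Multiply by 6: 2·(2E) − 3·(2E) + 6·(8 + x) = 12, i.e. 48 + 6x − (32 + 8x) = 12.
Collecting terms: −2x + 16 = 12, so −2x = −4, so x = 2.
Then 2E = 32 + 8·2 = 48, so E = 24, V = 2E/3 = 16, F = 8 + 2 = 10.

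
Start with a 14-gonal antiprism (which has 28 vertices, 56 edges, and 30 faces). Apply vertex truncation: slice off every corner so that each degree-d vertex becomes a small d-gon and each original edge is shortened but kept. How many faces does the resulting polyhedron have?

Truncation replaces each original edge-end by a new vertex, so V′ = 2E = 112.
Each original edge survives, and each old vertex of degree d contributes d new edges; summing degrees gives Σd = 2E, so E′ = E + 2E = 3E = 168.
Each original face survives and each original vertex becomes one new face: F′ = F + V = 58.

58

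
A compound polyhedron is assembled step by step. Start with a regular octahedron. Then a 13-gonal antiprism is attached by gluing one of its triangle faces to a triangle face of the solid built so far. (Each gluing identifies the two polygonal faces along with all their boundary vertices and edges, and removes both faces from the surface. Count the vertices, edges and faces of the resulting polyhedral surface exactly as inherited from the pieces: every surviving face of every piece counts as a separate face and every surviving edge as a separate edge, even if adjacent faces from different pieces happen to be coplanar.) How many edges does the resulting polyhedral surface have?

61

A regular octahedron: V=6, E=12, F=8.
Attach a 13-gonal antiprism (V=26, E=52, F=28) along a 3-gon: merge 3 vertices and 3 edges, delete both glued faces → V=29, E=61, F=34.
Check: V − E + F = 29 − 61 + 34 = 2.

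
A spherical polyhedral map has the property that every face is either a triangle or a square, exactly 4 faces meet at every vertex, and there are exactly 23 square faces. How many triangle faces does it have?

Let x be the number of triangles; then F = 23 + x.
Edge–face incidences: 2E = 4·23 + 3·x = 92 + 3x.
Every vertex has degree 4, so 4V = 2E.
Euler: V − E + F = 2 ⇒ (2E)/4 − E + (23 + x) = 2.
Multiply by 8: 2·(2E) − 4·(2E) + 8·(23 + x) = 16, i.e. 184 + 8x − 2·(92 + 3x) = 16.
Collecting terms: 2x = 16, so x = 8.
Then 2E = 92 + 3·8 = 116, so E = 58, V = 2E/4 = 29, F = 23 + 8 = 31.

8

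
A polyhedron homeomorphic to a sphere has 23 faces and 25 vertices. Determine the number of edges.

Here V − E + F = 2.
E = V + F − (2) = 25 + 23 − (2) = 46.

46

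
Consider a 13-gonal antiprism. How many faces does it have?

An antiprism on an n-gon has two n-gon caps and 2n triangles: V = 2·13 = 26, E = 4·13 = 52, F = 2·13 + 2 = 28.
Check: V − E + F = 26 − 52 + 28 = 2.

28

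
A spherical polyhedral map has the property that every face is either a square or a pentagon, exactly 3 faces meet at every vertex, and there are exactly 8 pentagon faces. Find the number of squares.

Let x be the number of squares; then F = 8 + x.
Edge–face incidences: 2E = 5·8 + 4·x = 40 + 4x.
Every vertex has degree 3, so 3V = 2E.
Euler: V − E + F = 2 ⇒ (2E)/3 − E + (8 + x) = 2.
Multiply by 6: 2·(2E) − 3·(2E) + 6·(8 + x) = 12, i.e. 48 + 6x − (40 + 4x) = 12.
Collecting terms: 2x + 8 = 12, so 2x = 4, so x = 2.
Then 2E = 40 + 4·2 = 48, so E = 24, V = 2E/3 = 16, F = 8 + 2 = 10.

2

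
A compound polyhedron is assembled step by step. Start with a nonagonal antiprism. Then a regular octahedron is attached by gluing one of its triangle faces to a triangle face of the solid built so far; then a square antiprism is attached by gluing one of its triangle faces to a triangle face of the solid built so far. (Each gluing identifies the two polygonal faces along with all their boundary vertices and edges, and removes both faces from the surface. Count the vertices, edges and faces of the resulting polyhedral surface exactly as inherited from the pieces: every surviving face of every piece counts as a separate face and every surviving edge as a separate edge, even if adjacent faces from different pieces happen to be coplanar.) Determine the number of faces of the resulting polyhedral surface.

A nonagonal antiprism: V=18, E=36, F=20.
Attach a regular octahedron (V=6, E=12, F=8) along a 3-gon: merge 3 vertices and 3 edges, delete both glued faces → V=21, E=45, F=26.
Attach a square antiprism (V=8, E=16, F=10) along a 3-gon: merge 3 vertices and 3 edges, delete both glued faces → V=26, E=58, F=34.
Check: V − E + F = 26 − 58 + 34 = 2.

34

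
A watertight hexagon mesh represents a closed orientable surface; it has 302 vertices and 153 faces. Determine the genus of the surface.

Every face is a hexagon, so 2E = 6·153 = 918, giving E = 459.
χ = V − E + F = 302 − 459 + 153 = -4.
For a closed orientable surface χ = 2 − 2g, so g = (2 − (-4))/2 = 3.

3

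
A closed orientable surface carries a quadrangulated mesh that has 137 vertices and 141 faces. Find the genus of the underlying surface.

Every face is a square, so 2E = 4·141 = 564, giving E = 282.
χ = V − E + F = 137 − 282 + 141 = -4.
For a closed orientable surface χ = 2 − 2g, so g = (2 − (-4))/2 = 3.

3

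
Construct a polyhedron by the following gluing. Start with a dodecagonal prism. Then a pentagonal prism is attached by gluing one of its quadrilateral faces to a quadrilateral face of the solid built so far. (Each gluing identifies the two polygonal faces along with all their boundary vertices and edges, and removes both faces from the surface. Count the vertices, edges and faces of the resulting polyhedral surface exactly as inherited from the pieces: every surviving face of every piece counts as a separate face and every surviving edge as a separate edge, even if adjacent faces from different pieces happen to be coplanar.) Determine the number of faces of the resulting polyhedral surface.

A dodecagonal prism: V=24, E=36, F=14.
Attach a pentagonal prism (V=10, E=15, F=7) along a 4-gon: merge 4 vertices and 4 edges, delete both glued faces → V=30, E=47, F=19.
Check: V − E + F = 30 − 47 + 19 = 2.

19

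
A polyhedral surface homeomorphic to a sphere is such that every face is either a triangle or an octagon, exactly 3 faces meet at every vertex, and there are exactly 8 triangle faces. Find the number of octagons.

6

Let x be the number of octagons; then F = 8 + x.
Edge–face incidences: 2E = 3·8 + 8·x = 24 + 8x.
Every vertex has degree 3, so 3V = 2E.
Euler: V − E + F = 2 ⇒ (2E)/3 − E + (8 + x) = 2.
Multiply by 6: 2·(2E) − 3·(2E) + 6·(8 + x) = 12, i.e. 48 + 6x − (24 + 8x) = 12.
Collecting terms: −2x + 24 = 12, so −2x = −12, so x = 6.
Then 2E = 24 + 8·6 = 72, so E = 36, V = 2E/3 = 24, F = 8 + 6 = 14.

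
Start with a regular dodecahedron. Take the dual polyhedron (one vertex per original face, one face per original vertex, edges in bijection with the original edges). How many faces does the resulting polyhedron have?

20

The base solid has V = 20, E = 30, F = 12.
The dual swaps V and F and preserves E: V′ = F = 12, E′ = E = 30, F′ = V = 20.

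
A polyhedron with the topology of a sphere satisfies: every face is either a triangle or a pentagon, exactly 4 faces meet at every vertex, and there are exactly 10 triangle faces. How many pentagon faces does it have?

2

Let x be the number of pentagons; then F = 10 + x.
Edge–face incidences: 2E = 3·10 + 5·x = 30 + 5x.
Every vertex has degree 4, so 4V = 2E.
Euler: V − E + F = 2 ⇒ (2E)/4 − E + (10 + x) = 2.
Multiply by 8: 2·(2E) − 4·(2E) + 8·(10 + x) = 16, i.e. 80 + 8x − 2·(30 + 5x) = 16.
Collecting terms: −2x + 20 = 16, so −2x = −4, so x = 2.
Then 2E = 30 + 5·2 = 40, so E = 20, V = 2E/4 = 10, F = 10 + 2 = 12.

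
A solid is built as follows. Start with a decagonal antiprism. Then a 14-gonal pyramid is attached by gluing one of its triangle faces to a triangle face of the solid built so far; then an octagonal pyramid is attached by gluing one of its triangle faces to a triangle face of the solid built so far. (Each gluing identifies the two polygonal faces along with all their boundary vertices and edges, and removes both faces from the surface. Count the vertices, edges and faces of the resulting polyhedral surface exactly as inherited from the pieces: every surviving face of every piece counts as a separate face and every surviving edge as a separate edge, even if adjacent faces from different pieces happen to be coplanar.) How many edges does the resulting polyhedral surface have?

78

A decagonal antiprism: V=20, E=40, F=22.
Attach a 14-gonal pyramid (V=15, E=28, F=15) along a 3-gon: merge 3 vertices and 3 edges, delete both glued faces → V=32, E=65, F=35.
Attach an octagonal pyramid (V=9, E=16, F=9) along a 3-gon: merge 3 vertices and 3 edges, delete both glued faces → V=38, E=78, F=42.
Check: V − E + F = 38 − 78 + 42 = 2.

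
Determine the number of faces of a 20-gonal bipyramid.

A bipyramid over an n-gon has 2n triangular faces and n + 2 vertices: V = 20 + 2 = 22, E = 3·20 = 60, F = 2·20 = 40.

40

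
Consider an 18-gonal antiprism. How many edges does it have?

72

An antiprism on an n-gon has two n-gon caps and 2n triangles: V = 2·18 = 36, E = 4·18 = 72, F = 2·18 + 2 = 38.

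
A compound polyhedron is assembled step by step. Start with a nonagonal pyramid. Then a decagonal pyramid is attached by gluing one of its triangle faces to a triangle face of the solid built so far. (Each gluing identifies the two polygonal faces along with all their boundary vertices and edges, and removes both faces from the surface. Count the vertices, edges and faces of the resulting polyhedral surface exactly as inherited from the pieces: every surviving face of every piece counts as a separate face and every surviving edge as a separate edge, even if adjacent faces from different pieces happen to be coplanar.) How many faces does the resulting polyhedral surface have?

A nonagonal pyramid: V=10, E=18, F=10.
Attach a decagonal pyramid (V=11, E=20, F=11) along a 3-gon: merge 3 vertices and 3 edges, delete both glued faces → V=18, E=35, F=19.
Check: V − E + F = 18 − 35 + 19 = 2.

19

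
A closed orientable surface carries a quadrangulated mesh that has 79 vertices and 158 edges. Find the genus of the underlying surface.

1

Every face is a square and each edge borders two faces, so 4F = 2·158, giving F = 79.
χ = V − E + F = 79 − 158 + 79 = 0.
For a closed orientable surface χ = 2 − 2g, so g = (2 − (0))/2 = 1.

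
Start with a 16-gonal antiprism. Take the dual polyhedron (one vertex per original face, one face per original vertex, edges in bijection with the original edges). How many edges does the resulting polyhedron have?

The base solid has V = 32, E = 64, F = 34.
The dual swaps V and F and preserves E: V′ = F = 34, E′ = E = 64, F′ = V = 32.

64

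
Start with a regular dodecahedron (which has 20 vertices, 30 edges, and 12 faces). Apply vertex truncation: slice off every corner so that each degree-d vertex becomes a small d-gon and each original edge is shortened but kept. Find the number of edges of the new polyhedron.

Truncation replaces each original edge-end by a new vertex, so V′ = 2E = 60.
Each original edge survives, and each old vertex of degree d contributes d new edges; summing degrees gives Σd = 2E, so E′ = E + 2E = 3E = 90.
Each original face survives and each original vertex becomes one new face: F′ = F + V = 32.

90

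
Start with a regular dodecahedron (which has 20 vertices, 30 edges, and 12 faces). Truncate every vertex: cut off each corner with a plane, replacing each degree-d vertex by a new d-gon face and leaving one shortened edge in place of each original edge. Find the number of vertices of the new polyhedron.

60

Truncation replaces each original edge-end by a new vertex, so V′ = 2E = 60.
Each original edge survives, and each old vertex of degree d contributes d new edges; summing degrees gives Σd = 2E, so E′ = E + 2E = 3E = 90.
Each original face survives and each original vertex becomes one new face: F′ = F + V = 32.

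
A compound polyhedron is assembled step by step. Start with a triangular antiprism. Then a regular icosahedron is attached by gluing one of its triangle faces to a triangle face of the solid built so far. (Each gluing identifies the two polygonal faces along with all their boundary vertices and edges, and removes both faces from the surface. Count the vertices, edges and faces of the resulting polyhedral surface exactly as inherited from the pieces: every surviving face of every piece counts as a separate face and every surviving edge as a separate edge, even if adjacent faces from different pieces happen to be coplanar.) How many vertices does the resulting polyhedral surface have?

15

A triangular antiprism: V=6, E=12, F=8.
Attach a regular icosahedron (V=12, E=30, F=20) along a 3-gon: merge 3 vertices and 3 edges, delete both glued faces → V=15, E=39, F=26.
Check: V − E + F = 15 − 39 + 26 = 2.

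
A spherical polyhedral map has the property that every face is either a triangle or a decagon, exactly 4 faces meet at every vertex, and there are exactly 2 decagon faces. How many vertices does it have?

20

Let x be the number of triangles; then F = 2 + x.
Edge–face incidences: 2E = 10·2 + 3·x = 20 + 3x.
Every vertex has degree 4, so 4V = 2E.
Euler: V − E + F = 2 ⇒ (2E)/4 − E + (2 + x) = 2.
Multiply by 8: 2·(2E) − 4·(2E) + 8·(2 + x) = 16, i.e. 16 + 8x − 2·(20 + 3x) = 16.
Collecting terms: 2x − 24 = 16, so 2x = 40, so x = 20.
Then 2E = 20 + 3·20 = 80, so E = 40, V = 2E/4 = 20, F = 2 + 20 = 22.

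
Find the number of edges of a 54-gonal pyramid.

A pyramid on an n-gon base has one n-gon and n triangles: V = 54 + 1 = 55, E = 2·54 = 108, F = 54 + 1 = 55.

108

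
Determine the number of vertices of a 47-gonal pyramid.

48

A pyramid on an n-gon base has one n-gon and n triangles: V = 47 + 1 = 48, E = 2·47 = 94, F = 47 + 1 = 48.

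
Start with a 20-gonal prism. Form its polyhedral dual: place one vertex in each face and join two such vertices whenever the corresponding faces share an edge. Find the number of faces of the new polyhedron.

The base solid has V = 40, E = 60, F = 22.
The dual swaps V and F and preserves E: V′ = F = 22, E′ = E = 60, F′ = V = 40.

40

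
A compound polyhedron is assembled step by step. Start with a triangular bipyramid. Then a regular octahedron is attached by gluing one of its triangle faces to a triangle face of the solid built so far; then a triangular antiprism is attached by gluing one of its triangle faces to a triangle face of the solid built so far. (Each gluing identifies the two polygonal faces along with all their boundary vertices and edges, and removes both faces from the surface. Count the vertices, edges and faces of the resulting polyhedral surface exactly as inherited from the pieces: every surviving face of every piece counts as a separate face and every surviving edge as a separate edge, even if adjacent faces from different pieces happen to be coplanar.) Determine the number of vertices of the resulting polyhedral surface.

11

A triangular bipyramid: V=5, E=9, F=6.
Attach a regular octahedron (V=6, E=12, F=8) along a 3-gon: merge 3 vertices and 3 edges, delete both glued faces → V=8, E=18, F=12.
Attach a triangular antiprism (V=6, E=12, F=8) along a 3-gon: merge 3 vertices and 3 edges, delete both glued faces → V=11, E=27, F=18.
Check: V − E + F = 11 − 27 + 18 = 2.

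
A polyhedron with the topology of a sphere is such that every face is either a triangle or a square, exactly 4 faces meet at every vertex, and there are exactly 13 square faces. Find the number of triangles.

Let x be the number of triangles; then F = 13 + x.
Edge–face incidences: 2E = 4·13 + 3·x = 52 + 3x.
Every vertex has degree 4, so 4V = 2E.
Euler: V − E + F = 2 ⇒ (2E)/4 − E + (13 + x) = 2.
Multiply by 8: 2·(2E) − 4·(2E) + 8·(13 + x) = 16, i.e. 104 + 8x − 2·(52 + 3x) = 16.
Collecting terms: 2x = 16, so x = 8.
Then 2E = 52 + 3·8 = 76, so E = 38, V = 2E/4 = 19, F = 13 + 8 = 21.

8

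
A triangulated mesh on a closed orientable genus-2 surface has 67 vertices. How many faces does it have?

χ = 2 − 2·2 = -2, and every face is a triangle so 3F = 2E.
V − E + F = -2 with E = 3F/2 gives 67 − (3/2 − 1)·F = -2, so F = 138 and E = 207.

138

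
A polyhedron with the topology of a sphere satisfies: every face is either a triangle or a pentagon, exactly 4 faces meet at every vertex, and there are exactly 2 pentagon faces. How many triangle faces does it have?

10

Let x be the number of triangles; then F = 2 + x.
Edge–face incidences: 2E = 5·2 + 3·x = 10 + 3x.
Every vertex has degree 4, so 4V = 2E.
Euler: V − E + F = 2 ⇒ (2E)/4 − E + (2 + x) = 2.
Multiply by 8: 2·(2E) − 4·(2E) + 8·(2 + x) = 16, i.e. 16 + 8x − 2·(10 + 3x) = 16.
Collecting terms: 2x − 4 = 16, so 2x = 20, so x = 10.
Then 2E = 10 + 3·10 = 40, so E = 20, V = 2E/4 = 10, F = 2 + 10 = 12.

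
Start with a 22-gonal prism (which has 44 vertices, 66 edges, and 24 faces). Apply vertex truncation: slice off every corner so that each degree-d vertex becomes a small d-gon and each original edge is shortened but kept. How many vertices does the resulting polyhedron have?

132

Truncation replaces each original edge-end by a new vertex, so V′ = 2E = 132.
Each original edge survives, and each old vertex of degree d contributes d new edges; summing degrees gives Σd = 2E, so E′ = E + 2E = 3E = 198.
Each original face survives and each original vertex becomes one new face: F′ = F + V = 68.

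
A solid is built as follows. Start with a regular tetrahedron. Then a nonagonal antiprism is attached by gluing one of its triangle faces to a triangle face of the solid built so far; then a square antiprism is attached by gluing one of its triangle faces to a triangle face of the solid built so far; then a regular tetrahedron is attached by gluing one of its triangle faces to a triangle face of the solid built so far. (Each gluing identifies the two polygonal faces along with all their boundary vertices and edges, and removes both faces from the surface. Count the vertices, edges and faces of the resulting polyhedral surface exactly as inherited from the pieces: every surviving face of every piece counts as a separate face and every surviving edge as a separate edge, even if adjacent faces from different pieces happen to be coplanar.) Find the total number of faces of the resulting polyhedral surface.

A regular tetrahedron: V=4, E=6, F=4.
Attach a nonagonal antiprism (V=18, E=36, F=20) along a 3-gon: merge 3 vertices and 3 edges, delete both glued faces → V=19, E=39, F=22.
Attach a square antiprism (V=8, E=16, F=10) along a 3-gon: merge 3 vertices and 3 edges, delete both glued faces → V=24, E=52, F=30.
Attach a regular tetrahedron (V=4, E=6, F=4) along a 3-gon: merge 3 vertices and 3 edges, delete both glued faces → V=25, E=55, F=32.
Check: V − E + F = 25 − 55 + 32 = 2.

32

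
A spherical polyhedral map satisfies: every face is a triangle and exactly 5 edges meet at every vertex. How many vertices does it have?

12

Each face has 3 edges and each edge borders two faces, so 2E = 3F.
Each vertex has degree 5, so 5V = 2E and hence V = 3F/5.
Euler: V − E + F = 2 ⇒ (3F/5) − (3F/2) + F = 2.
Multiply by 10: (6 − 15 + 10)F = 20, i.e. 1F = 20.
So F = 20, E = 3·20/2 = 30, V = 3·20/5 = 12.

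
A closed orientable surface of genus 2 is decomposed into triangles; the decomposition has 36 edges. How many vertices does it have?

χ = 2 − 2·2 = -2, and every face is a triangle so 3F = 2E.
F = 2E/3 = 24. Then V = -2 + E − F = -2 + 36 − 24 = 10.

10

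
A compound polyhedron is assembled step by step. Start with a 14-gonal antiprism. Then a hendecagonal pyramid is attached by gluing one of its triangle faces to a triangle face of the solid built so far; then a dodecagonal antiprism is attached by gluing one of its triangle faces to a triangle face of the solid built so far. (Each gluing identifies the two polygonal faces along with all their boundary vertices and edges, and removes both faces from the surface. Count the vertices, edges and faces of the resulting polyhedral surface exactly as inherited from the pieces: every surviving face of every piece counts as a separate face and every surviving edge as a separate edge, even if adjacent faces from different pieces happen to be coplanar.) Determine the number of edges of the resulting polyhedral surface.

120

A 14-gonal antiprism: V=28, E=56, F=30.
Attach a hendecagonal pyramid (V=12, E=22, F=12) along a 3-gon: merge 3 vertices and 3 edges, delete both glued faces → V=37, E=75, F=40.
Attach a dodecagonal antiprism (V=24, E=48, F=26) along a 3-gon: merge 3 vertices and 3 edges, delete both glued faces → V=58, E=120, F=64.
Check: V − E + F = 58 − 120 + 64 = 2.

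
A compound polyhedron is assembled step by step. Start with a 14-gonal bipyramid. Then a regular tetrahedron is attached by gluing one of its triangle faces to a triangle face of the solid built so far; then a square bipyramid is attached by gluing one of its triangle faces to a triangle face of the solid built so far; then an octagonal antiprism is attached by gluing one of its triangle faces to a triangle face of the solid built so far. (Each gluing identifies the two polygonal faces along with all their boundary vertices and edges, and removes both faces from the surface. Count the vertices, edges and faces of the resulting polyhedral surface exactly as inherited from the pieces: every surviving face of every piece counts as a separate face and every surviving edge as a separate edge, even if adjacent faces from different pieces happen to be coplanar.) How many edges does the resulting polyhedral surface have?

83

A 14-gonal bipyramid: V=16, E=42, F=28.
Attach a regular tetrahedron (V=4, E=6, F=4) along a 3-gon: merge 3 vertices and 3 edges, delete both glued faces → V=17, E=45, F=30.
Attach a square bipyramid (V=6, E=12, F=8) along a 3-gon: merge 3 vertices and 3 edges, delete both glued faces → V=20, E=54, F=36.
Attach an octagonal antiprism (V=16, E=32, F=18) along a 3-gon: merge 3 vertices and 3 edges, delete both glued faces → V=33, E=83, F=52.
Check: V − E + F = 33 − 83 + 52 = 2.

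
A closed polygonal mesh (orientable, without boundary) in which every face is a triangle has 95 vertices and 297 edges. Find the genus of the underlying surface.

3

Every face is a triangle and each edge borders two faces, so 3F = 2·297, giving F = 198.
χ = V − E + F = 95 − 297 + 198 = -4.
For a closed orientable surface χ = 2 − 2g, so g = (2 − (-4))/2 = 3.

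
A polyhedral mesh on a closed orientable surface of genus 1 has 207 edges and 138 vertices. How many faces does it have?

For a closed orientable surface of genus 1, χ = 2 − 2·1 = 0.
F = 0 − V + E = 0 − 138 + 207 = 69.

69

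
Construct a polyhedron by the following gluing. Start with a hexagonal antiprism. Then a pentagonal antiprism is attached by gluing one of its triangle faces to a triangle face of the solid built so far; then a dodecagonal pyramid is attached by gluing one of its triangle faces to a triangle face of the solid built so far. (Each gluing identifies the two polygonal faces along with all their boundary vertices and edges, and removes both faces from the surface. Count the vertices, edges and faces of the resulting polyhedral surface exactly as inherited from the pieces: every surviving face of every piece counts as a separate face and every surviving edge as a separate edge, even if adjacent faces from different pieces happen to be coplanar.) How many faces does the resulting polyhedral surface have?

35

A hexagonal antiprism: V=12, E=24, F=14.
Attach a pentagonal antiprism (V=10, E=20, F=12) along a 3-gon: merge 3 vertices and 3 edges, delete both glued faces → V=19, E=41, F=24.
Attach a dodecagonal pyramid (V=13, E=24, F=13) along a 3-gon: merge 3 vertices and 3 edges, delete both glued faces → V=29, E=62, F=35.
Check: V − E + F = 29 − 62 + 35 = 2.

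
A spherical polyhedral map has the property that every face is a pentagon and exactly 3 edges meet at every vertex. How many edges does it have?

Each face has 5 edges and each edge borders two faces, so 2E = 5F.
Each vertex has degree 3, so 3V = 2E and hence V = 5F/3.
Euler: V − E + F = 2 ⇒ (5F/3) − (5F/2) + F = 2.
Multiply by 6: (10 − 15 + 6)F = 12, i.e. 1F = 12.
So F = 12, E = 5·12/2 = 30, V = 5·12/3 = 20.

30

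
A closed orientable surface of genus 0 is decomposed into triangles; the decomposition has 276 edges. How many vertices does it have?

94

χ = 2 − 2·0 = 2, and every face is a triangle so 3F = 2E.
F = 2E/3 = 184. Then V = 2 + E − F = 2 + 276 − 184 = 94.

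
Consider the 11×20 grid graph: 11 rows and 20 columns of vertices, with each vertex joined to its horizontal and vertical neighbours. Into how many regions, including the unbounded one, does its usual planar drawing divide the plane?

191

The grid has V = 11·20 = 220 vertices and E = 11·19 + 20·10 = 409 edges.
F = 2 − V + E = 2 − 220 + 409 = 191.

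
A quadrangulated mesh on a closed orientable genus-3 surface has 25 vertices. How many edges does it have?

χ = 2 − 2·3 = -4, and every face is a square so 4F = 2E.
V − E + F = -4 with E = 4F/2 gives 25 − (4/2 − 1)·F = -4, so F = 29 and E = 58.

58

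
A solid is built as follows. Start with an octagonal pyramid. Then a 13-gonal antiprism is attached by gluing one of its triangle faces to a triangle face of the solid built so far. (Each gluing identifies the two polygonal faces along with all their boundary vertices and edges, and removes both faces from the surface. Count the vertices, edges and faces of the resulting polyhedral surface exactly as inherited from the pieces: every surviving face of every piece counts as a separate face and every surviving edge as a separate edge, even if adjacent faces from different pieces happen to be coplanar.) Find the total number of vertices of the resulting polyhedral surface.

32

An octagonal pyramid: V=9, E=16, F=9.
Attach a 13-gonal antiprism (V=26, E=52, F=28) along a 3-gon: merge 3 vertices and 3 edges, delete both glued faces → V=32, E=65, F=35.
Check: V − E + F = 32 − 65 + 35 = 2.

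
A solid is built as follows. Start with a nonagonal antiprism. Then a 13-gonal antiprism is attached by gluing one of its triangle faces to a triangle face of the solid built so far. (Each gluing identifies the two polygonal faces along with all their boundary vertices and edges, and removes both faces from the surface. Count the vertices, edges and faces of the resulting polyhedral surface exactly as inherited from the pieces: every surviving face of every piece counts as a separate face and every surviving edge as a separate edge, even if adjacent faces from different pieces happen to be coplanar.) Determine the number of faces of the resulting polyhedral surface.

46

A nonagonal antiprism: V=18, E=36, F=20.
Attach a 13-gonal antiprism (V=26, E=52, F=28) along a 3-gon: merge 3 vertices and 3 edges, delete both glued faces → V=41, E=85, F=46.
Check: V − E + F = 41 − 85 + 46 = 2.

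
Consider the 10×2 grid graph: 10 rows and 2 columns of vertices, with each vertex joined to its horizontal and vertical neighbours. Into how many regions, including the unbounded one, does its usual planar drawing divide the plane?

10

The grid has V = 10·2 = 20 vertices and E = 10·1 + 2·9 = 28 edges.
F = 2 − V + E = 2 − 20 + 28 = 10.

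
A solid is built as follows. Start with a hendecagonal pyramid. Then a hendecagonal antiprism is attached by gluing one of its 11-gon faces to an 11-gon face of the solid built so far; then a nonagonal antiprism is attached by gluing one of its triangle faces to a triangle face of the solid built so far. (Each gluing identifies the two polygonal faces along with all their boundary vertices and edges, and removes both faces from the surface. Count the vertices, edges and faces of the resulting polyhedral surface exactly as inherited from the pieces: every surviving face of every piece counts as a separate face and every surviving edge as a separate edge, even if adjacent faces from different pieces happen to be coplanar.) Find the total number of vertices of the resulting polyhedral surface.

A hendecagonal pyramid: V=12, E=22, F=12.
Attach a hendecagonal antiprism (V=22, E=44, F=24) along an 11-gon: merge 11 vertices and 11 edges, delete both glued faces → V=23, E=55, F=34.
Attach a nonagonal antiprism (V=18, E=36, F=20) along a 3-gon: merge 3 vertices and 3 edges, delete both glued faces → V=38, E=88, F=52.
Check: V − E + F = 38 − 88 + 52 = 2.

38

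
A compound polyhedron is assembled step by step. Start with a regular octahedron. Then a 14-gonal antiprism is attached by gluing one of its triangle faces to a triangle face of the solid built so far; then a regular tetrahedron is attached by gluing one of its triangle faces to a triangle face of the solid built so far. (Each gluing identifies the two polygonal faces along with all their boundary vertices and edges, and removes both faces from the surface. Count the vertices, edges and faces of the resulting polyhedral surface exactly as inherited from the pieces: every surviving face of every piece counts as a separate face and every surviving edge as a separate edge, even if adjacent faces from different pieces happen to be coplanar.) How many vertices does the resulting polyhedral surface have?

32

A regular octahedron: V=6, E=12, F=8.
Attach a 14-gonal antiprism (V=28, E=56, F=30) along a 3-gon: merge 3 vertices and 3 edges, delete both glued faces → V=31, E=65, F=36.
Attach a regular tetrahedron (V=4, E=6, F=4) along a 3-gon: merge 3 vertices and 3 edges, delete both glued faces → V=32, E=68, F=38.
Check: V − E + F = 32 − 68 + 38 = 2.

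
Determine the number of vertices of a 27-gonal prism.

A prism on an n-gon has two n-gon bases and n rectangular sides: V = 2·27 = 54, E = 3·27 = 81, F = 27 + 2 = 29.
Check: V − E + F = 54 − 81 + 29 = 2.

54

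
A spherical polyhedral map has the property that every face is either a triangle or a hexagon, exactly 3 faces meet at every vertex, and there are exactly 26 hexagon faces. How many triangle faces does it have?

Let x be the number of triangles; then F = 26 + x.
Edge–face incidences: 2E = 6·26 + 3·x = 156 + 3x.
Every vertex has degree 3, so 3V = 2E.
Euler: V − E + F = 2 ⇒ (2E)/3 − E + (26 + x) = 2.
Multiply by 6: 2·(2E) − 3·(2E) + 6·(26 + x) = 12, i.e. 156 + 6x − (156 + 3x) = 12.
Collecting terms: 3x = 12, so x = 4.
Then 2E = 156 + 3·4 = 168, so E = 84, V = 2E/3 = 56, F = 26 + 4 = 30.

4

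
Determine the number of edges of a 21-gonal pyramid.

A pyramid on an n-gon base has one n-gon and n triangles: V = 21 + 1 = 22, E = 2·21 = 42, F = 21 + 1 = 22.

42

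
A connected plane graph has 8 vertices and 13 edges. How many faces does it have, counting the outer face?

7

Euler's formula for a connected plane graph: V − E + F = 2, so F = 2 − 8 + 13 = 7.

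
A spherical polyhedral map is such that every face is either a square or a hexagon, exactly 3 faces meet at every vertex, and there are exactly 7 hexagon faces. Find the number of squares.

6

Let x be the number of squares; then F = 7 + x.
Edge–face incidences: 2E = 6·7 + 4·x = 42 + 4x.
Every vertex has degree 3, so 3V = 2E.
Euler: V − E + F = 2 ⇒ (2E)/3 − E + (7 + x) = 2.
Multiply by 6: 2·(2E) − 3·(2E) + 6·(7 + x) = 12, i.e. 42 + 6x − (42 + 4x) = 12.
Collecting terms: 2x = 12, so x = 6.
Then 2E = 42 + 4·6 = 66, so E = 33, V = 2E/3 = 22, F = 7 + 6 = 13.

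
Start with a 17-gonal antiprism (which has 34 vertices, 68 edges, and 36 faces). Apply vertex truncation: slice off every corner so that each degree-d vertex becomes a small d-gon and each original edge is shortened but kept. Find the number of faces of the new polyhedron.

Truncation replaces each original edge-end by a new vertex, so V′ = 2E = 136.
Each original edge survives, and each old vertex of degree d contributes d new edges; summing degrees gives Σd = 2E, so E′ = E + 2E = 3E = 204.
Each original face survives and each original vertex becomes one new face: F′ = F + V = 70.

70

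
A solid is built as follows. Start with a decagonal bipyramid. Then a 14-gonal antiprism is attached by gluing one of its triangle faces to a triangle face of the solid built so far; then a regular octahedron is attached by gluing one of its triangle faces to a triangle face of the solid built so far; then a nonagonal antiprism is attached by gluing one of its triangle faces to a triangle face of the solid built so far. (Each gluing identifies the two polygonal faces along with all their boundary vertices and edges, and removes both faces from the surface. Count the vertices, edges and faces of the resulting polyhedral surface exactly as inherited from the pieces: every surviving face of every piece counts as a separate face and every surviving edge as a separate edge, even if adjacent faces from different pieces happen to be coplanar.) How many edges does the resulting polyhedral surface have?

125

A decagonal bipyramid: V=12, E=30, F=20.
Attach a 14-gonal antiprism (V=28, E=56, F=30) along a 3-gon: merge 3 vertices and 3 edges, delete both glued faces → V=37, E=83, F=48.
Attach a regular octahedron (V=6, E=12, F=8) along a 3-gon: merge 3 vertices and 3 edges, delete both glued faces → V=40, E=92, F=54.
Attach a nonagonal antiprism (V=18, E=36, F=20) along a 3-gon: merge 3 vertices and 3 edges, delete both glued faces → V=55, E=125, F=72.
Check: V − E + F = 55 − 125 + 72 = 2.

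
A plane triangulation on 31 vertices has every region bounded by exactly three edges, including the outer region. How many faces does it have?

58

In a plane triangulation 3F = 2E and V − E + F = 2, so F = 2V − 4 = 2·31 − 4 = 58.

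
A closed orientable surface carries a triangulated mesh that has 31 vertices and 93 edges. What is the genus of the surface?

Every face is a triangle and each edge borders two faces, so 3F = 2·93, giving F = 62.
χ = V − E + F = 31 − 93 + 62 = 0.
For a closed orientable surface χ = 2 − 2g, so g = (2 − (0))/2 = 1.

1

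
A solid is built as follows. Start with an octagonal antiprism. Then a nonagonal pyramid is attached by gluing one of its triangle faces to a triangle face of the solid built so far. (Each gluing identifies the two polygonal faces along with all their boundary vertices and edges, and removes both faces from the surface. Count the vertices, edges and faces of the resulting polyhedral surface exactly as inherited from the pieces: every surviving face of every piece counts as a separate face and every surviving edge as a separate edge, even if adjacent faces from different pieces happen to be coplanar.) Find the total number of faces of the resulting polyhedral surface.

26

An octagonal antiprism: V=16, E=32, F=18.
Attach a nonagonal pyramid (V=10, E=18, F=10) along a 3-gon: merge 3 vertices and 3 edges, delete both glued faces → V=23, E=47, F=26.
Check: V − E + F = 23 − 47 + 26 = 2.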